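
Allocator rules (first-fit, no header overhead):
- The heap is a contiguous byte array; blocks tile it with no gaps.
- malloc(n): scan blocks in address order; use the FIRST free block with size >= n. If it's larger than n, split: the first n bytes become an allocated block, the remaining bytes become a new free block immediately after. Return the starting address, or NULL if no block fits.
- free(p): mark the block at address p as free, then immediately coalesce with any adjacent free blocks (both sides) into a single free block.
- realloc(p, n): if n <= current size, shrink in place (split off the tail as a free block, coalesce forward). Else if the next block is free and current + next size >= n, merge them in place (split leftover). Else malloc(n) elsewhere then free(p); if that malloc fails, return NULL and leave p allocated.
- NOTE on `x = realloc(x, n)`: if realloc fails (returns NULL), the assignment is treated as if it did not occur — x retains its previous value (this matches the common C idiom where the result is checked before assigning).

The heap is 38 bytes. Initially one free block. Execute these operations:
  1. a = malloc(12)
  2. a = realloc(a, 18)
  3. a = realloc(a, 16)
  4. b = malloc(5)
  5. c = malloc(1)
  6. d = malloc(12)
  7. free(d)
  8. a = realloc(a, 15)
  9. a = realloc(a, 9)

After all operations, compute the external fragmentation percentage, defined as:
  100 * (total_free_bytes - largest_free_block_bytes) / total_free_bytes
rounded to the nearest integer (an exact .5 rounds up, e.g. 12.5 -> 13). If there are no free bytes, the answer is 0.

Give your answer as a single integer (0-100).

Op 1: a = malloc(12) -> a = 0; heap: [0-11 ALLOC][12-37 FREE]
Op 2: a = realloc(a, 18) -> a = 0; heap: [0-17 ALLOC][18-37 FREE]
Op 3: a = realloc(a, 16) -> a = 0; heap: [0-15 ALLOC][16-37 FREE]
Op 4: b = malloc(5) -> b = 16; heap: [0-15 ALLOC][16-20 ALLOC][21-37 FREE]
Op 5: c = malloc(1) -> c = 21; heap: [0-15 ALLOC][16-20 ALLOC][21-21 ALLOC][22-37 FREE]
Op 6: d = malloc(12) -> d = 22; heap: [0-15 ALLOC][16-20 ALLOC][21-21 ALLOC][22-33 ALLOC][34-37 FREE]
Op 7: free(d) -> (freed d); heap: [0-15 ALLOC][16-20 ALLOC][21-21 ALLOC][22-37 FREE]
Op 8: a = realloc(a, 15) -> a = 0; heap: [0-14 ALLOC][15-15 FREE][16-20 ALLOC][21-21 ALLOC][22-37 FREE]
Op 9: a = realloc(a, 9) -> a = 0; heap: [0-8 ALLOC][9-15 FREE][16-20 ALLOC][21-21 ALLOC][22-37 FREE]
Free blocks: [7 16] total_free=23 largest=16 -> 100*(23-16)/23 = 700/23 ≈ 30.435 -> rounds to 30

Answer: 30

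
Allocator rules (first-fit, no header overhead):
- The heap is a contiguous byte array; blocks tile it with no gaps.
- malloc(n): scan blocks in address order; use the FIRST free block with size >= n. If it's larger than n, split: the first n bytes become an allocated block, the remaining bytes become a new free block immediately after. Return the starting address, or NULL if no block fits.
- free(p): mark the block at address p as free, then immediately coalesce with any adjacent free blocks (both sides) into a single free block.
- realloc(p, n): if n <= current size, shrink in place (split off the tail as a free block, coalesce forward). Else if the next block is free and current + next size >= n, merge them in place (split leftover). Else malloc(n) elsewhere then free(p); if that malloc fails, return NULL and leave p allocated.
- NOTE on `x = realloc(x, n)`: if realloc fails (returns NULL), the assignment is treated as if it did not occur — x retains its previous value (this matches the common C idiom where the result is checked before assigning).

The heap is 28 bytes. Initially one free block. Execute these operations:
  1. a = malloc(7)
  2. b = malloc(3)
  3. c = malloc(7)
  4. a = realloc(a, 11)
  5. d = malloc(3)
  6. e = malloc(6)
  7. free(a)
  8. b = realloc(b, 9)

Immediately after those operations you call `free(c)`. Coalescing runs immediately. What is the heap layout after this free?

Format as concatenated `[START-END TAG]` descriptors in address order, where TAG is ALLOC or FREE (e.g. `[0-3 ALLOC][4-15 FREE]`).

Answer: [0-2 ALLOC][3-16 FREE][17-25 ALLOC][26-27 FREE]

Derivation:
Op 1: a = malloc(7) -> a = 0; heap: [0-6 ALLOC][7-27 FREE]
Op 2: b = malloc(3) -> b = 7; heap: [0-6 ALLOC][7-9 ALLOC][10-27 FREE]
Op 3: c = malloc(7) -> c = 10; heap: [0-6 ALLOC][7-9 ALLOC][10-16 ALLOC][17-27 FREE]
Op 4: a = realloc(a, 11) -> a = 17; heap: [0-6 FREE][7-9 ALLOC][10-16 ALLOC][17-27 ALLOC]
Op 5: d = malloc(3) -> d = 0; heap: [0-2 ALLOC][3-6 FREE][7-9 ALLOC][10-16 ALLOC][17-27 ALLOC]
Op 6: e = malloc(6) -> e = NULL; heap: [0-2 ALLOC][3-6 FREE][7-9 ALLOC][10-16 ALLOC][17-27 ALLOC]
Op 7: free(a) -> (freed a); heap: [0-2 ALLOC][3-6 FREE][7-9 ALLOC][10-16 ALLOC][17-27 FREE]
Op 8: b = realloc(b, 9) -> b = 17; heap: [0-2 ALLOC][3-9 FREE][10-16 ALLOC][17-25 ALLOC][26-27 FREE]
free(c): c = 10 -> block [10-16 ALLOC]; mark free, coalesce with adjacent free neighbors -> [0-2 ALLOC][3-16 FREE][17-25 ALLOC][26-27 FREE]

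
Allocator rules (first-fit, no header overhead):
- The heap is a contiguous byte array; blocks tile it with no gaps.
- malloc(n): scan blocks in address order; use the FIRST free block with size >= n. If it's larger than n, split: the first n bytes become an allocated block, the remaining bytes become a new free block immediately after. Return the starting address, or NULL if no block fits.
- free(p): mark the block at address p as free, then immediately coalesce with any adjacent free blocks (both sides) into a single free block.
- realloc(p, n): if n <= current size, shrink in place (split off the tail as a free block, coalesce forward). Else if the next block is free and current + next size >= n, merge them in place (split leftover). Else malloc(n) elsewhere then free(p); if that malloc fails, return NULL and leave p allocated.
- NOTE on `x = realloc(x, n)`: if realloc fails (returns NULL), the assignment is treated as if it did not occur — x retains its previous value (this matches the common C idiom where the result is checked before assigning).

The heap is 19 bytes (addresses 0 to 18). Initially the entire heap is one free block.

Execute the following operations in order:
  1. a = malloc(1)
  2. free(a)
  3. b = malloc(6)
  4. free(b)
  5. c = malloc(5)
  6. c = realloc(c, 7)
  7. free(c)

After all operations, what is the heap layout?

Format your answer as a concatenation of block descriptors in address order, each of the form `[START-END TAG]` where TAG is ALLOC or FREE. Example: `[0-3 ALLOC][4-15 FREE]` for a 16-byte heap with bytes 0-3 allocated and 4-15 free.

Op 1: a = malloc(1) -> a = 0; heap: [0-0 ALLOC][1-18 FREE]
Op 2: free(a) -> (freed a); heap: [0-18 FREE]
Op 3: b = malloc(6) -> b = 0; heap: [0-5 ALLOC][6-18 FREE]
Op 4: free(b) -> (freed b); heap: [0-18 FREE]
Op 5: c = malloc(5) -> c = 0; heap: [0-4 ALLOC][5-18 FREE]
Op 6: c = realloc(c, 7) -> c = 0; heap: [0-6 ALLOC][7-18 FREE]
Op 7: free(c) -> (freed c); heap: [0-18 FREE]

Answer: [0-18 FREE]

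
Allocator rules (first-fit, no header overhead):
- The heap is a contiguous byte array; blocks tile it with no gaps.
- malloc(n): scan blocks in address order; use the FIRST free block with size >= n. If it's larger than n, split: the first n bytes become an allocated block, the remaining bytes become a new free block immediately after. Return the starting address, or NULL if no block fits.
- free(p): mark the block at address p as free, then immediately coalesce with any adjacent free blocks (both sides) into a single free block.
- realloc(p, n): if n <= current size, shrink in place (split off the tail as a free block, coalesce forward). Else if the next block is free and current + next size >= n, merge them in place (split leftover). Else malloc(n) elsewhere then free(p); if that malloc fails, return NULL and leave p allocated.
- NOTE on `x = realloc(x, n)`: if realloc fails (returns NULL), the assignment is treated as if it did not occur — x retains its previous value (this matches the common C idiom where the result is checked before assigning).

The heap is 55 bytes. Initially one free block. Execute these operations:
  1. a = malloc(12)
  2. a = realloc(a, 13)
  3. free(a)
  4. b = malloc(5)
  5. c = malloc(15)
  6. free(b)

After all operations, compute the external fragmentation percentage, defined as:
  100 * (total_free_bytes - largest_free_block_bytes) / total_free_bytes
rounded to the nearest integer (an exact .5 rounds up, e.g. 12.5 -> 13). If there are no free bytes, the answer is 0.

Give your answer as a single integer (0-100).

Op 1: a = malloc(12) -> a = 0; heap: [0-11 ALLOC][12-54 FREE]
Op 2: a = realloc(a, 13) -> a = 0; heap: [0-12 ALLOC][13-54 FREE]
Op 3: free(a) -> (freed a); heap: [0-54 FREE]
Op 4: b = malloc(5) -> b = 0; heap: [0-4 ALLOC][5-54 FREE]
Op 5: c = malloc(15) -> c = 5; heap: [0-4 ALLOC][5-19 ALLOC][20-54 FREE]
Op 6: free(b) -> (freed b); heap: [0-4 FREE][5-19 ALLOC][20-54 FREE]
Free blocks: [5 35] total_free=40 largest=35 -> 100*(40-35)/40 = 500/40 = 12.5 -> rounds to 13

Answer: 13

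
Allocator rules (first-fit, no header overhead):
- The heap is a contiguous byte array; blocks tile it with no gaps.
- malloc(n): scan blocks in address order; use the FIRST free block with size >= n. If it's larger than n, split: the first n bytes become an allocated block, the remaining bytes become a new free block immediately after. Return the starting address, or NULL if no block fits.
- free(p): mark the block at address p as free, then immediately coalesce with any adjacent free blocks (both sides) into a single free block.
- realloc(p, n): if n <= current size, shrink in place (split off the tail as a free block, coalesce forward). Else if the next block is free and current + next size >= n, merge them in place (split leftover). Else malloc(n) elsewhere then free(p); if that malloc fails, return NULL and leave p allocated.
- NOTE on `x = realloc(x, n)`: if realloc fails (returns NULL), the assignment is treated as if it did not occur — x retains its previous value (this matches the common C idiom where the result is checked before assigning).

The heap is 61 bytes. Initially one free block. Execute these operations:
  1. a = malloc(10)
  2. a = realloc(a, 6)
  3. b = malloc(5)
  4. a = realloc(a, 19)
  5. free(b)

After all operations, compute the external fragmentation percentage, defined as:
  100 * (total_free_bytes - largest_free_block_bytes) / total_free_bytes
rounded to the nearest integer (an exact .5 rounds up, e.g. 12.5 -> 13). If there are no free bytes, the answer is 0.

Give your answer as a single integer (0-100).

Answer: 26

Derivation:
Op 1: a = malloc(10) -> a = 0; heap: [0-9 ALLOC][10-60 FREE]
Op 2: a = realloc(a, 6) -> a = 0; heap: [0-5 ALLOC][6-60 FREE]
Op 3: b = malloc(5) -> b = 6; heap: [0-5 ALLOC][6-10 ALLOC][11-60 FREE]
Op 4: a = realloc(a, 19) -> a = 11; heap: [0-5 FREE][6-10 ALLOC][11-29 ALLOC][30-60 FREE]
Op 5: free(b) -> (freed b); heap: [0-10 FREE][11-29 ALLOC][30-60 FREE]
Free blocks: [11 31] total_free=42 largest=31 -> 100*(42-31)/42 = 1100/42 ≈ 26.190 -> rounds to 26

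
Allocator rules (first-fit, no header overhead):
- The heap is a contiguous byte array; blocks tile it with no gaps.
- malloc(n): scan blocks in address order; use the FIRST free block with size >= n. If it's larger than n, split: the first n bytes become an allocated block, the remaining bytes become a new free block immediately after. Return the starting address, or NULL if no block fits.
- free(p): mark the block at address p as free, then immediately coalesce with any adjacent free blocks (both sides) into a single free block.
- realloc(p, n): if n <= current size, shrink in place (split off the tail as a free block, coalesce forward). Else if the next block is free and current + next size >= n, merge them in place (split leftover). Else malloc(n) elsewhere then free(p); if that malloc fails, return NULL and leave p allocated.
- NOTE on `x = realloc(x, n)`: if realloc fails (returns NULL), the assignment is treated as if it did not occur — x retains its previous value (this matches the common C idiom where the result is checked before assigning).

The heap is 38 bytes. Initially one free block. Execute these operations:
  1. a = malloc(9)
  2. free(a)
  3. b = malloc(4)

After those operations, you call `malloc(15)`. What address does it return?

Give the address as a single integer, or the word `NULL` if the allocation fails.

Op 1: a = malloc(9) -> a = 0; heap: [0-8 ALLOC][9-37 FREE]
Op 2: free(a) -> (freed a); heap: [0-37 FREE]
Op 3: b = malloc(4) -> b = 0; heap: [0-3 ALLOC][4-37 FREE]
malloc(15): first-fit scan over [0-3 ALLOC][4-37 FREE] -> 4

Answer: 4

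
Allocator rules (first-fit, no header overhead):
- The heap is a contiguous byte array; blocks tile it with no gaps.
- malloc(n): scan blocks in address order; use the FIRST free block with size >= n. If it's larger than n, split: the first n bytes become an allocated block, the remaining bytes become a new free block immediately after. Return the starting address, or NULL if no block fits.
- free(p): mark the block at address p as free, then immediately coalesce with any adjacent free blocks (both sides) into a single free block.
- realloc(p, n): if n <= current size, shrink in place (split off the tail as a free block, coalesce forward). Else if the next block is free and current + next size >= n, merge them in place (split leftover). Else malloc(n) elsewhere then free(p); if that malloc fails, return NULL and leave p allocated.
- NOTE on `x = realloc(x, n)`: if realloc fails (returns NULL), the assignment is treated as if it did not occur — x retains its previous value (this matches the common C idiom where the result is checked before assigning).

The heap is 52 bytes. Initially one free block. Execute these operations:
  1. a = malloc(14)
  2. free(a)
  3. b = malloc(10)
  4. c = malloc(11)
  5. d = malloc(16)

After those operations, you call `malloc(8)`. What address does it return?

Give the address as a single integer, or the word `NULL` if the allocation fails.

Op 1: a = malloc(14) -> a = 0; heap: [0-13 ALLOC][14-51 FREE]
Op 2: free(a) -> (freed a); heap: [0-51 FREE]
Op 3: b = malloc(10) -> b = 0; heap: [0-9 ALLOC][10-51 FREE]
Op 4: c = malloc(11) -> c = 10; heap: [0-9 ALLOC][10-20 ALLOC][21-51 FREE]
Op 5: d = malloc(16) -> d = 21; heap: [0-9 ALLOC][10-20 ALLOC][21-36 ALLOC][37-51 FREE]
malloc(8): first-fit scan over [0-9 ALLOC][10-20 ALLOC][21-36 ALLOC][37-51 FREE] -> 37

Answer: 37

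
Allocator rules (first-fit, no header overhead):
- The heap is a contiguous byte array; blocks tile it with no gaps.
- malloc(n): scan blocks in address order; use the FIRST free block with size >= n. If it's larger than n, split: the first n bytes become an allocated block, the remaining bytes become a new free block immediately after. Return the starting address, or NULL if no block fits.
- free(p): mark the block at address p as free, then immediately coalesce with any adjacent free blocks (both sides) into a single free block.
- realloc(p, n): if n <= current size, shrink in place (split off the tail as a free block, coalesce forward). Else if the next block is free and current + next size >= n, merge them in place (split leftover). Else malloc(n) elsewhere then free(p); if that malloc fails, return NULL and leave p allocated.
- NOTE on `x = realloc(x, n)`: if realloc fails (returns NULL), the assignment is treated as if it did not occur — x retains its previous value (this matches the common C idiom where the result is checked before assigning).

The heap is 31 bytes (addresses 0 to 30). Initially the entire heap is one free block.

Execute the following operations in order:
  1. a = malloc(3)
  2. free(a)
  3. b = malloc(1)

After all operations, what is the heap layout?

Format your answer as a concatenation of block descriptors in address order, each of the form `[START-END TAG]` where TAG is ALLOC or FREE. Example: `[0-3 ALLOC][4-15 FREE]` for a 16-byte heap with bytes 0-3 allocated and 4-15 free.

Op 1: a = malloc(3) -> a = 0; heap: [0-2 ALLOC][3-30 FREE]
Op 2: free(a) -> (freed a); heap: [0-30 FREE]
Op 3: b = malloc(1) -> b = 0; heap: [0-0 ALLOC][1-30 FREE]

Answer: [0-0 ALLOC][1-30 FREE]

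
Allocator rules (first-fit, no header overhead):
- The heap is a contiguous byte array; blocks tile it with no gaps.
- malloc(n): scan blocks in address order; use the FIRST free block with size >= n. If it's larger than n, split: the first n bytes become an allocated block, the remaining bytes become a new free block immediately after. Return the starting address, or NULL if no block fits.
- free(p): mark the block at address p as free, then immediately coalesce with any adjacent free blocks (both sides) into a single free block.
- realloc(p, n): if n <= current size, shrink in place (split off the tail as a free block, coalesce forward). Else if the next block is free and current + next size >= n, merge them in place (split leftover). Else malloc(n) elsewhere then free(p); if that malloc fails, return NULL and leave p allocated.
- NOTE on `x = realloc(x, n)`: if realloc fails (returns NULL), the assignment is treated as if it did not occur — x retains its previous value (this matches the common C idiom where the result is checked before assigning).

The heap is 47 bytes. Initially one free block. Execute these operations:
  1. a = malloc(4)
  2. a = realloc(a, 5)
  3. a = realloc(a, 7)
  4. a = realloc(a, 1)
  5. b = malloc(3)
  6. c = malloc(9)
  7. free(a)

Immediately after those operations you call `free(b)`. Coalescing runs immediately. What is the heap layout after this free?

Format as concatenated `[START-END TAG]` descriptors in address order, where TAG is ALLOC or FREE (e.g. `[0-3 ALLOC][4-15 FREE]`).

Answer: [0-3 FREE][4-12 ALLOC][13-46 FREE]

Derivation:
Op 1: a = malloc(4) -> a = 0; heap: [0-3 ALLOC][4-46 FREE]
Op 2: a = realloc(a, 5) -> a = 0; heap: [0-4 ALLOC][5-46 FREE]
Op 3: a = realloc(a, 7) -> a = 0; heap: [0-6 ALLOC][7-46 FREE]
Op 4: a = realloc(a, 1) -> a = 0; heap: [0-0 ALLOC][1-46 FREE]
Op 5: b = malloc(3) -> b = 1; heap: [0-0 ALLOC][1-3 ALLOC][4-46 FREE]
Op 6: c = malloc(9) -> c = 4; heap: [0-0 ALLOC][1-3 ALLOC][4-12 ALLOC][13-46 FREE]
Op 7: free(a) -> (freed a); heap: [0-0 FREE][1-3 ALLOC][4-12 ALLOC][13-46 FREE]
free(b): b = 1 -> block [1-3 ALLOC]; mark free, coalesce with adjacent free neighbors -> [0-3 FREE][4-12 ALLOC][13-46 FREE]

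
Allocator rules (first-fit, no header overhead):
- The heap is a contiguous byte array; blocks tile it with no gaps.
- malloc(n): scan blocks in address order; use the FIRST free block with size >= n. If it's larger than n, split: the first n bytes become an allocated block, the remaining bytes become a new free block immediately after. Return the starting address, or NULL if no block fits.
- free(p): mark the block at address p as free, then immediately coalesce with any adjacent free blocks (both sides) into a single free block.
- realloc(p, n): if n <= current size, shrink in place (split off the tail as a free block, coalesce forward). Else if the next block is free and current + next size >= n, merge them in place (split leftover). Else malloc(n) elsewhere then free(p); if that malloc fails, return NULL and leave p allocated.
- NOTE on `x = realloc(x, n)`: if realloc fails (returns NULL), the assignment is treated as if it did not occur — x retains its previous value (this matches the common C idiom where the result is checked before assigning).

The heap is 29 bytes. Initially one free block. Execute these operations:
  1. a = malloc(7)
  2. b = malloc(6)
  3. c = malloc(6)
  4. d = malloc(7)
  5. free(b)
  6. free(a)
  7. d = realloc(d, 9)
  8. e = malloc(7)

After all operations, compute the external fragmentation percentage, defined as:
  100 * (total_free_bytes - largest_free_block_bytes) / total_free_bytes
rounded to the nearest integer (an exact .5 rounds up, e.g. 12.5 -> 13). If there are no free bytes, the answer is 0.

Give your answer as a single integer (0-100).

Answer: 14

Derivation:
Op 1: a = malloc(7) -> a = 0; heap: [0-6 ALLOC][7-28 FREE]
Op 2: b = malloc(6) -> b = 7; heap: [0-6 ALLOC][7-12 ALLOC][13-28 FREE]
Op 3: c = malloc(6) -> c = 13; heap: [0-6 ALLOC][7-12 ALLOC][13-18 ALLOC][19-28 FREE]
Op 4: d = malloc(7) -> d = 19; heap: [0-6 ALLOC][7-12 ALLOC][13-18 ALLOC][19-25 ALLOC][26-28 FREE]
Op 5: free(b) -> (freed b); heap: [0-6 ALLOC][7-12 FREE][13-18 ALLOC][19-25 ALLOC][26-28 FREE]
Op 6: free(a) -> (freed a); heap: [0-12 FREE][13-18 ALLOC][19-25 ALLOC][26-28 FREE]
Op 7: d = realloc(d, 9) -> d = 19; heap: [0-12 FREE][13-18 ALLOC][19-27 ALLOC][28-28 FREE]
Op 8: e = malloc(7) -> e = 0; heap: [0-6 ALLOC][7-12 FREE][13-18 ALLOC][19-27 ALLOC][28-28 FREE]
Free blocks: [6 1] total_free=7 largest=6 -> 100*(7-6)/7 = 100/7 ≈ 14.286 -> rounds to 14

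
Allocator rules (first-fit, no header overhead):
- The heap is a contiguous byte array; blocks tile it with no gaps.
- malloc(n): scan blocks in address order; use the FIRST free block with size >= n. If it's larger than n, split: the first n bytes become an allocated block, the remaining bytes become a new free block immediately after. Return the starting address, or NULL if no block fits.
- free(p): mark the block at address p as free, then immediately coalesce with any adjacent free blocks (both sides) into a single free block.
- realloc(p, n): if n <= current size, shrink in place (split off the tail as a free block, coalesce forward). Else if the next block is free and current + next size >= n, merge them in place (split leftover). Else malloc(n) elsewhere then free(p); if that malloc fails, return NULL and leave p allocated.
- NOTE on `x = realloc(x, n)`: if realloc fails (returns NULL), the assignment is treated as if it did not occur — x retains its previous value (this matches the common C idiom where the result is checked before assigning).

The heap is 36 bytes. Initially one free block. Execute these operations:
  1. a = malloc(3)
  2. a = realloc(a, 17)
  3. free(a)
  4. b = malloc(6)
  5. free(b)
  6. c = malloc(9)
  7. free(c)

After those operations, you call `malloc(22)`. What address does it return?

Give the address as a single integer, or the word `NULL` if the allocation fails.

Op 1: a = malloc(3) -> a = 0; heap: [0-2 ALLOC][3-35 FREE]
Op 2: a = realloc(a, 17) -> a = 0; heap: [0-16 ALLOC][17-35 FREE]
Op 3: free(a) -> (freed a); heap: [0-35 FREE]
Op 4: b = malloc(6) -> b = 0; heap: [0-5 ALLOC][6-35 FREE]
Op 5: free(b) -> (freed b); heap: [0-35 FREE]
Op 6: c = malloc(9) -> c = 0; heap: [0-8 ALLOC][9-35 FREE]
Op 7: free(c) -> (freed c); heap: [0-35 FREE]
malloc(22): first-fit scan over [0-35 FREE] -> 0

Answer: 0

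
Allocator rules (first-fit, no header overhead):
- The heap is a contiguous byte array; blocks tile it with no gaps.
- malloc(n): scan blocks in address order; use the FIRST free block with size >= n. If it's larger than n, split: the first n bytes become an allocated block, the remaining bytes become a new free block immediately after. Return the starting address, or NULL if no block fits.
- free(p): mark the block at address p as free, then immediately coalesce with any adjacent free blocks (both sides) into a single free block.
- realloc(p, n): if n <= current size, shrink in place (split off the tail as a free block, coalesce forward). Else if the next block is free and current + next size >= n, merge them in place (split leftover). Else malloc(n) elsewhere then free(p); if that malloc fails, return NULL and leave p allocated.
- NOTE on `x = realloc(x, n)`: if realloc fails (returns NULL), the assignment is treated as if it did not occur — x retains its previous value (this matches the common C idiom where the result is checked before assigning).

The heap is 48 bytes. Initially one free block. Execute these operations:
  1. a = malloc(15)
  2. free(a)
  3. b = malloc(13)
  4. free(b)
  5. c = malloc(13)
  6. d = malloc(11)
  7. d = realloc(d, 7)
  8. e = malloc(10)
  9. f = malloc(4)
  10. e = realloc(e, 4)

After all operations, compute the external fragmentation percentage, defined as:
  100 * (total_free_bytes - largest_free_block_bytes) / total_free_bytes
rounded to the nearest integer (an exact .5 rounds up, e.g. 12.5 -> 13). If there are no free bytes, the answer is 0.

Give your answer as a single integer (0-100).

Op 1: a = malloc(15) -> a = 0; heap: [0-14 ALLOC][15-47 FREE]
Op 2: free(a) -> (freed a); heap: [0-47 FREE]
Op 3: b = malloc(13) -> b = 0; heap: [0-12 ALLOC][13-47 FREE]
Op 4: free(b) -> (freed b); heap: [0-47 FREE]
Op 5: c = malloc(13) -> c = 0; heap: [0-12 ALLOC][13-47 FREE]
Op 6: d = malloc(11) -> d = 13; heap: [0-12 ALLOC][13-23 ALLOC][24-47 FREE]
Op 7: d = realloc(d, 7) -> d = 13; heap: [0-12 ALLOC][13-19 ALLOC][20-47 FREE]
Op 8: e = malloc(10) -> e = 20; heap: [0-12 ALLOC][13-19 ALLOC][20-29 ALLOC][30-47 FREE]
Op 9: f = malloc(4) -> f = 30; heap: [0-12 ALLOC][13-19 ALLOC][20-29 ALLOC][30-33 ALLOC][34-47 FREE]
Op 10: e = realloc(e, 4) -> e = 20; heap: [0-12 ALLOC][13-19 ALLOC][20-23 ALLOC][24-29 FREE][30-33 ALLOC][34-47 FREE]
Free blocks: [6 14] total_free=20 largest=14 -> 100*(20-14)/20 = 600/20 = 30

Answer: 30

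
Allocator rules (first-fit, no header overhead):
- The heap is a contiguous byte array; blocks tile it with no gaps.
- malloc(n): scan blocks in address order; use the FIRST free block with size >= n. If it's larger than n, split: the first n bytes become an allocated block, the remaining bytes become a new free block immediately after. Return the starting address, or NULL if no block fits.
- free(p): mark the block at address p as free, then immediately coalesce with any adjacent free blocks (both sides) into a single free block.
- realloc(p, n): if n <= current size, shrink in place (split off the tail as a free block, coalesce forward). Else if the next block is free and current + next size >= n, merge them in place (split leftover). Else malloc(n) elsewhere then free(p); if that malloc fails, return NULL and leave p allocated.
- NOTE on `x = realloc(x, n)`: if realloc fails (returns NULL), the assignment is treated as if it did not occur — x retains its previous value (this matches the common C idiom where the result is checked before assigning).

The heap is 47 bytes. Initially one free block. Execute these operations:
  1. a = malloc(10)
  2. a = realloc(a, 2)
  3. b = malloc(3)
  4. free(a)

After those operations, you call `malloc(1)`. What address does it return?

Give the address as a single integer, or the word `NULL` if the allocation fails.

Op 1: a = malloc(10) -> a = 0; heap: [0-9 ALLOC][10-46 FREE]
Op 2: a = realloc(a, 2) -> a = 0; heap: [0-1 ALLOC][2-46 FREE]
Op 3: b = malloc(3) -> b = 2; heap: [0-1 ALLOC][2-4 ALLOC][5-46 FREE]
Op 4: free(a) -> (freed a); heap: [0-1 FREE][2-4 ALLOC][5-46 FREE]
malloc(1): first-fit scan over [0-1 FREE][2-4 ALLOC][5-46 FREE] -> 0

Answer: 0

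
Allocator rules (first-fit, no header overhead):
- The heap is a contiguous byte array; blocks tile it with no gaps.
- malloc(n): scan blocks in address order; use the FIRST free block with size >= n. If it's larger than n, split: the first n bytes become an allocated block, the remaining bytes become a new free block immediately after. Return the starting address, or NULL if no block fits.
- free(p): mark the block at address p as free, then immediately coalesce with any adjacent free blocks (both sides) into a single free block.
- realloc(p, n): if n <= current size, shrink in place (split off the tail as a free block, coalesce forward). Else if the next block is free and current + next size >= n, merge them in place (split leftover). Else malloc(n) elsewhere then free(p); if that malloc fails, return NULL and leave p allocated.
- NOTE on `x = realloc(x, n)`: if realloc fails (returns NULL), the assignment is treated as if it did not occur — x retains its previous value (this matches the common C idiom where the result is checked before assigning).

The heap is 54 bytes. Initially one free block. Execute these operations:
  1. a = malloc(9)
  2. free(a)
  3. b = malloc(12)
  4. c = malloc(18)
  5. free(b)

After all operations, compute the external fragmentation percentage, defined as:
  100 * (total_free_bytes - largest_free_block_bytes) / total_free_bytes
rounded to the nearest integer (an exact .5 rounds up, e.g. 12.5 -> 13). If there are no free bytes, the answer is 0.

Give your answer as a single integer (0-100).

Answer: 33

Derivation:
Op 1: a = malloc(9) -> a = 0; heap: [0-8 ALLOC][9-53 FREE]
Op 2: free(a) -> (freed a); heap: [0-53 FREE]
Op 3: b = malloc(12) -> b = 0; heap: [0-11 ALLOC][12-53 FREE]
Op 4: c = malloc(18) -> c = 12; heap: [0-11 ALLOC][12-29 ALLOC][30-53 FREE]
Op 5: free(b) -> (freed b); heap: [0-11 FREE][12-29 ALLOC][30-53 FREE]
Free blocks: [12 24] total_free=36 largest=24 -> 100*(36-24)/36 = 1200/36 ≈ 33.333 -> rounds to 33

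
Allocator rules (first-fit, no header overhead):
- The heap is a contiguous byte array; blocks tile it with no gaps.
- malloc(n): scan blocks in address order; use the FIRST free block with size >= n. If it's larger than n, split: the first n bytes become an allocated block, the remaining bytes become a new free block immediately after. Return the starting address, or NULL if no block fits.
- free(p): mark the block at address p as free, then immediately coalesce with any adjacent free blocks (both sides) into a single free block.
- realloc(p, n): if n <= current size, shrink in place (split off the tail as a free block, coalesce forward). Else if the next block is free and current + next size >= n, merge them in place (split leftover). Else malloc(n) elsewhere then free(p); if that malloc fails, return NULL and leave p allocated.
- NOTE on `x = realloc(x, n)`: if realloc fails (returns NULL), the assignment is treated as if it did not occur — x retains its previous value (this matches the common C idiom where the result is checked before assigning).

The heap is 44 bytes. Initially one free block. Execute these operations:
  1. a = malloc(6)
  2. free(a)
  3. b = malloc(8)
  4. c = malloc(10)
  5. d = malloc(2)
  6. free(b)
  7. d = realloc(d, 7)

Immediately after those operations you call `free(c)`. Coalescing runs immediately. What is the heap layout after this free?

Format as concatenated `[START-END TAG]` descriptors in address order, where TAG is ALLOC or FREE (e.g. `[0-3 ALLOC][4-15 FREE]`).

Op 1: a = malloc(6) -> a = 0; heap: [0-5 ALLOC][6-43 FREE]
Op 2: free(a) -> (freed a); heap: [0-43 FREE]
Op 3: b = malloc(8) -> b = 0; heap: [0-7 ALLOC][8-43 FREE]
Op 4: c = malloc(10) -> c = 8; heap: [0-7 ALLOC][8-17 ALLOC][18-43 FREE]
Op 5: d = malloc(2) -> d = 18; heap: [0-7 ALLOC][8-17 ALLOC][18-19 ALLOC][20-43 FREE]
Op 6: free(b) -> (freed b); heap: [0-7 FREE][8-17 ALLOC][18-19 ALLOC][20-43 FREE]
Op 7: d = realloc(d, 7) -> d = 18; heap: [0-7 FREE][8-17 ALLOC][18-24 ALLOC][25-43 FREE]
free(c): c = 8 -> block [8-17 ALLOC]; mark free, coalesce with adjacent free neighbors -> [0-17 FREE][18-24 ALLOC][25-43 FREE]

Answer: [0-17 FREE][18-24 ALLOC][25-43 FREE]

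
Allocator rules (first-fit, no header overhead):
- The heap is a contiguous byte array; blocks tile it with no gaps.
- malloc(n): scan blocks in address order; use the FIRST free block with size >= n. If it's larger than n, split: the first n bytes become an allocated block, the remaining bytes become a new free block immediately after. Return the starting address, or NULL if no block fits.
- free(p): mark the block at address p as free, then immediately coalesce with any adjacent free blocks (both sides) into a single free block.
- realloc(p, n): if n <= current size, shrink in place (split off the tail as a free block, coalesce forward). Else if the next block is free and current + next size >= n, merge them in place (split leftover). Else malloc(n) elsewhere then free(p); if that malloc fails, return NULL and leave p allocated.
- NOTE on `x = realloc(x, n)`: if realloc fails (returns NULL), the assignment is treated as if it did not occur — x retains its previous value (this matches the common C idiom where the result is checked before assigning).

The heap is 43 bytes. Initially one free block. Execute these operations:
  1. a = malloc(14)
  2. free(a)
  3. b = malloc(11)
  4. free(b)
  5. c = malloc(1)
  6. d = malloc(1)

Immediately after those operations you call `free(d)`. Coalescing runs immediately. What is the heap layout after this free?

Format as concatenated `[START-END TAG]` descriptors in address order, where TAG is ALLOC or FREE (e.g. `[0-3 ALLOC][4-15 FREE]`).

Answer: [0-0 ALLOC][1-42 FREE]

Derivation:
Op 1: a = malloc(14) -> a = 0; heap: [0-13 ALLOC][14-42 FREE]
Op 2: free(a) -> (freed a); heap: [0-42 FREE]
Op 3: b = malloc(11) -> b = 0; heap: [0-10 ALLOC][11-42 FREE]
Op 4: free(b) -> (freed b); heap: [0-42 FREE]
Op 5: c = malloc(1) -> c = 0; heap: [0-0 ALLOC][1-42 FREE]
Op 6: d = malloc(1) -> d = 1; heap: [0-0 ALLOC][1-1 ALLOC][2-42 FREE]
free(d): d = 1 -> block [1-1 ALLOC]; mark free, coalesce with adjacent free neighbors -> [0-0 ALLOC][1-42 FREE]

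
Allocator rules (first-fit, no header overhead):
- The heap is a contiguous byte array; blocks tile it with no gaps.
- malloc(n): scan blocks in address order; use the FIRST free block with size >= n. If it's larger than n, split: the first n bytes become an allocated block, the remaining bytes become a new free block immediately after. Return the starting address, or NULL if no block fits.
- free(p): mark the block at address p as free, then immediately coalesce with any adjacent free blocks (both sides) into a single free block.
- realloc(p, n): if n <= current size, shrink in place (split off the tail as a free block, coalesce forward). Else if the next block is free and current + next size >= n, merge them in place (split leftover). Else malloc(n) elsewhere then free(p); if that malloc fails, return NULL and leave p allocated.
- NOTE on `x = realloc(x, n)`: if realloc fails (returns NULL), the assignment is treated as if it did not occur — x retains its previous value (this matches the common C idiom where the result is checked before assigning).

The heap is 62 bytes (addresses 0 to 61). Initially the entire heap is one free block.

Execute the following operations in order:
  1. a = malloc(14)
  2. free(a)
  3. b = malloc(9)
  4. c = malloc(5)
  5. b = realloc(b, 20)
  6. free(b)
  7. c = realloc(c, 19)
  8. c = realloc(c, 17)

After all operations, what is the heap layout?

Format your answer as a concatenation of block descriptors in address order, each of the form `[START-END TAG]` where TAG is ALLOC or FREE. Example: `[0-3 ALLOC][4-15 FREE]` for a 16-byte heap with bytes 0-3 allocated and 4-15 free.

Op 1: a = malloc(14) -> a = 0; heap: [0-13 ALLOC][14-61 FREE]
Op 2: free(a) -> (freed a); heap: [0-61 FREE]
Op 3: b = malloc(9) -> b = 0; heap: [0-8 ALLOC][9-61 FREE]
Op 4: c = malloc(5) -> c = 9; heap: [0-8 ALLOC][9-13 ALLOC][14-61 FREE]
Op 5: b = realloc(b, 20) -> b = 14; heap: [0-8 FREE][9-13 ALLOC][14-33 ALLOC][34-61 FREE]
Op 6: free(b) -> (freed b); heap: [0-8 FREE][9-13 ALLOC][14-61 FREE]
Op 7: c = realloc(c, 19) -> c = 9; heap: [0-8 FREE][9-27 ALLOC][28-61 FREE]
Op 8: c = realloc(c, 17) -> c = 9; heap: [0-8 FREE][9-25 ALLOC][26-61 FREE]

Answer: [0-8 FREE][9-25 ALLOC][26-61 FREE]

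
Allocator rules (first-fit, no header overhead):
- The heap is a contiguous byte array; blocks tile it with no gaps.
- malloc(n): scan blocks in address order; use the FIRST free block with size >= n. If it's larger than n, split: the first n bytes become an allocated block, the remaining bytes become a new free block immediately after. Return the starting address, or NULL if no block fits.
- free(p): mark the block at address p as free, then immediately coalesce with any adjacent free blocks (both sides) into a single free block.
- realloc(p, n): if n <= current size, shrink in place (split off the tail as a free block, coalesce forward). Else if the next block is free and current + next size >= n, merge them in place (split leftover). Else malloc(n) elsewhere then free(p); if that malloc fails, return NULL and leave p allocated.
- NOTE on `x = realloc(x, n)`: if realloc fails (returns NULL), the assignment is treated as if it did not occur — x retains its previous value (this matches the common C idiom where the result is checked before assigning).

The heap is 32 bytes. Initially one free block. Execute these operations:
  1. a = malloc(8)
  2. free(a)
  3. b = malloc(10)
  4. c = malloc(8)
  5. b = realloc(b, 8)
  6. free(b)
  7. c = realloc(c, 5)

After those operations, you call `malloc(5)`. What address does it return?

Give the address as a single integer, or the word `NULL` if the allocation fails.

Answer: 0

Derivation:
Op 1: a = malloc(8) -> a = 0; heap: [0-7 ALLOC][8-31 FREE]
Op 2: free(a) -> (freed a); heap: [0-31 FREE]
Op 3: b = malloc(10) -> b = 0; heap: [0-9 ALLOC][10-31 FREE]
Op 4: c = malloc(8) -> c = 10; heap: [0-9 ALLOC][10-17 ALLOC][18-31 FREE]
Op 5: b = realloc(b, 8) -> b = 0; heap: [0-7 ALLOC][8-9 FREE][10-17 ALLOC][18-31 FREE]
Op 6: free(b) -> (freed b); heap: [0-9 FREE][10-17 ALLOC][18-31 FREE]
Op 7: c = realloc(c, 5) -> c = 10; heap: [0-9 FREE][10-14 ALLOC][15-31 FREE]
malloc(5): first-fit scan over [0-9 FREE][10-14 ALLOC][15-31 FREE] -> 0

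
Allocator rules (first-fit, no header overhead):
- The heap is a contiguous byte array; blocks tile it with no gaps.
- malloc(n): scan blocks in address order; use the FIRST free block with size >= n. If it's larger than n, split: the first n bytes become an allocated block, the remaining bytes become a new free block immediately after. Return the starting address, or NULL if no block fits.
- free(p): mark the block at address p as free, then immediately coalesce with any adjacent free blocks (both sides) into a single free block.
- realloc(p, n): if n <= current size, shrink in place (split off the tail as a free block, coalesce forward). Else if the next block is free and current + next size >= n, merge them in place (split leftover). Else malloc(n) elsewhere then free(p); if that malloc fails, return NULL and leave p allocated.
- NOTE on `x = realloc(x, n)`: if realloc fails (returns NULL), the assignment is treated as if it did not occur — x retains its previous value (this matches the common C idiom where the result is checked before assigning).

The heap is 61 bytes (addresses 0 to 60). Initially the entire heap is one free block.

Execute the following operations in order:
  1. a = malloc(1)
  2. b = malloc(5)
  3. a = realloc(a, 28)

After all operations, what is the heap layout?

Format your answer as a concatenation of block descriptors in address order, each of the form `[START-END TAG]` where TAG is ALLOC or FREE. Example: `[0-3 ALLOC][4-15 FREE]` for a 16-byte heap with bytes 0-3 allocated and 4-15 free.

Op 1: a = malloc(1) -> a = 0; heap: [0-0 ALLOC][1-60 FREE]
Op 2: b = malloc(5) -> b = 1; heap: [0-0 ALLOC][1-5 ALLOC][6-60 FREE]
Op 3: a = realloc(a, 28) -> a = 6; heap: [0-0 FREE][1-5 ALLOC][6-33 ALLOC][34-60 FREE]

Answer: [0-0 FREE][1-5 ALLOC][6-33 ALLOC][34-60 FREE]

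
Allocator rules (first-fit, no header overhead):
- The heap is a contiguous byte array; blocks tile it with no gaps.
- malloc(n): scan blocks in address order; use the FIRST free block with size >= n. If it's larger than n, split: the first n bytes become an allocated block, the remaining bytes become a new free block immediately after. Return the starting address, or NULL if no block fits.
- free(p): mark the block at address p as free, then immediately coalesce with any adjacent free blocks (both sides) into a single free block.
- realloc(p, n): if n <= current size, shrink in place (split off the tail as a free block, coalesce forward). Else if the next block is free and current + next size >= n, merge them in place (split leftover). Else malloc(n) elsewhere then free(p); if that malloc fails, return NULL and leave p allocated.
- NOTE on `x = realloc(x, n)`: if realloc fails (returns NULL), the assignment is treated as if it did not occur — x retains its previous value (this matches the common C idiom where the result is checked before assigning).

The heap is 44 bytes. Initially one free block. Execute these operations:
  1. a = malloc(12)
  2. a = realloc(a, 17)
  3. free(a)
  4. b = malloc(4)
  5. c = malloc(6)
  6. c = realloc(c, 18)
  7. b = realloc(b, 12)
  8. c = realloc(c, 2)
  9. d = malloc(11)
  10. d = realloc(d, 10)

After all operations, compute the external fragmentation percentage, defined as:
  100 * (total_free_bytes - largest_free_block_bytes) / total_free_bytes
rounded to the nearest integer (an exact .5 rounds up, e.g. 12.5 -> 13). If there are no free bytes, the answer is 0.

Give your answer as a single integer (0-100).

Answer: 50

Derivation:
Op 1: a = malloc(12) -> a = 0; heap: [0-11 ALLOC][12-43 FREE]
Op 2: a = realloc(a, 17) -> a = 0; heap: [0-16 ALLOC][17-43 FREE]
Op 3: free(a) -> (freed a); heap: [0-43 FREE]
Op 4: b = malloc(4) -> b = 0; heap: [0-3 ALLOC][4-43 FREE]
Op 5: c = malloc(6) -> c = 4; heap: [0-3 ALLOC][4-9 ALLOC][10-43 FREE]
Op 6: c = realloc(c, 18) -> c = 4; heap: [0-3 ALLOC][4-21 ALLOC][22-43 FREE]
Op 7: b = realloc(b, 12) -> b = 22; heap: [0-3 FREE][4-21 ALLOC][22-33 ALLOC][34-43 FREE]
Op 8: c = realloc(c, 2) -> c = 4; heap: [0-3 FREE][4-5 ALLOC][6-21 FREE][22-33 ALLOC][34-43 FREE]
Op 9: d = malloc(11) -> d = 6; heap: [0-3 FREE][4-5 ALLOC][6-16 ALLOC][17-21 FREE][22-33 ALLOC][34-43 FREE]
Op 10: d = realloc(d, 10) -> d = 6; heap: [0-3 FREE][4-5 ALLOC][6-15 ALLOC][16-21 FREE][22-33 ALLOC][34-43 FREE]
Free blocks: [4 6 10] total_free=20 largest=10 -> 100*(20-10)/20 = 1000/20 = 50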